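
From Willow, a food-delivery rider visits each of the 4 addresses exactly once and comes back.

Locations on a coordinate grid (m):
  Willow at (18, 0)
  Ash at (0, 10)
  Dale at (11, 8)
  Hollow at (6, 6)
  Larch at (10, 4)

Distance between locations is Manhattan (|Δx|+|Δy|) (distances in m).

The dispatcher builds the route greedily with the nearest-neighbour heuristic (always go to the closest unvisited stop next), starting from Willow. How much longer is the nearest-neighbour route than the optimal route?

The nearest-neighbour route is 6 m longer than optimal.

Willow: Larch=12, Dale=15, Hollow=18, Ash=28 ⇒ Larch
Larch: Dale=5, Hollow=6, Ash=16 ⇒ Dale
Dale: Hollow=7, Ash=13 ⇒ Hollow
Hollow: Ash=10 ⇒ Ash
NN route Willow → Larch → Dale → Hollow → Ash → Willow costs 62.
Optimal: Willow → Dale → Ash → Hollow → Larch → Willow costs 56 (by enumerating all 12 distinct tours).
Excess = 62 − 56 = 6.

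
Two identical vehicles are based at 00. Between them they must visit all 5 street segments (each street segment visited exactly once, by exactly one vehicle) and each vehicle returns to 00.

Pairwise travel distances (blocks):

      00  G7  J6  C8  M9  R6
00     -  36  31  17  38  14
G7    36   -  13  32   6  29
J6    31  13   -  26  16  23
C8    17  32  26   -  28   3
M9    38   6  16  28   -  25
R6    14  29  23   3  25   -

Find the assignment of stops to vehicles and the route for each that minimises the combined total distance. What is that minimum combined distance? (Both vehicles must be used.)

Minimum combined distance: 122 blocks.

There are 2^4 − 1 = 15 ways to divide the 5 stops into two non-empty groups. For each, the best each vehicle can do is its own shortest tour through its group:
  {G7} + {J6, C8, M9, R6}: 72 + 92 = 164
  {J6} + {G7, C8, M9, R6}: 62 + 87 = 149
  {G7, J6} + {C8, M9, R6}: 80 + 83 = 163
  {C8} + {G7, J6, M9, R6}: 34 + 89 = 123
  {G7, C8} + {J6, M9, R6}: 85 + 86 = 171
  {J6, C8} + {G7, M9, R6}: 74 + 81 = 155
  … (15 splits in total)
  {G7, J6, M9} + {C8, R6}: 88 + 34 = 122  ← best
Best: vehicle 1 00 → J6 → G7 → M9 → 00 = 88; vehicle 2 00 → C8 → R6 → 00 = 34; combined 122.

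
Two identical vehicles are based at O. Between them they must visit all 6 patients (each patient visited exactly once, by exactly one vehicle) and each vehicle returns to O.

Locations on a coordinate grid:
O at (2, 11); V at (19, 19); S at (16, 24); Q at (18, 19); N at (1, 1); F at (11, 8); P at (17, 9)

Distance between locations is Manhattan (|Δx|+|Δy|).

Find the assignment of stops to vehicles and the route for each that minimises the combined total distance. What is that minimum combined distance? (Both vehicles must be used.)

Check every non-empty split of the stops between the two vehicles; for each half take its own optimal tour:
  {V} + {S, Q, N, F, P}: 50 + 80 = 130
  {S} + {V, Q, N, F, P}: 54 + 72 = 126
  {V, S} + {Q, N, F, P}: 60 + 70 = 130
  {Q} + {V, S, N, F, P}: 48 + 82 = 130
  {V, Q} + {S, N, F, P}: 50 + 78 = 128
  {S, Q} + {V, N, F, P}: 58 + 72 = 130
  … (31 splits in total)
  {N} + {V, S, Q, F, P}: 22 + 66 = 88  ← best
Best: vehicle 1 O → N → O = 22; vehicle 2 O → S → V → Q → P → F → O = 66; combined 88.

Minimum combined distance: 88.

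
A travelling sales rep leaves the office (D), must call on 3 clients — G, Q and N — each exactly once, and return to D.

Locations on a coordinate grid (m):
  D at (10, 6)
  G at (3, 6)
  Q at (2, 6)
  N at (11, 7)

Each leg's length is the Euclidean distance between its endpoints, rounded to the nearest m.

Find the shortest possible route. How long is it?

Minimum total distance: 18 m.

With 3 stops there are 3!/2 = 3 distinct round trips (a route and its reverse cost the same).
D→G→Q→N→D: 7+1+9+1 = 18
D→G→N→Q→D: 7+8+9+8 = 32
D→Q→G→N→D: 8+1+8+1 = 18
The minimum is 18.
One optimal route: D → G → Q → N → D (or its reverse).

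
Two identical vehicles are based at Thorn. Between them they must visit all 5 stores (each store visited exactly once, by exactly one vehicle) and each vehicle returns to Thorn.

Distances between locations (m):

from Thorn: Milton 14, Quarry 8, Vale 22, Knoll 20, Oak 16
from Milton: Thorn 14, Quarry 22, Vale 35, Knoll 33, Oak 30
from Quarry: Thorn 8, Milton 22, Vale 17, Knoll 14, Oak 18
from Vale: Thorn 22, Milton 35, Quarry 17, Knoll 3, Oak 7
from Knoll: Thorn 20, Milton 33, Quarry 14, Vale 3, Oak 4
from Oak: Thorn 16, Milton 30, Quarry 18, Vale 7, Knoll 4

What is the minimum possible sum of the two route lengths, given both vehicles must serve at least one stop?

Try each way of splitting the stops between the two vehicles (each non-empty) and, for each split, find the best tour for each vehicle:
  {Milton} + {Quarry, Vale, Knoll, Oak}: 28 + 48 = 76
  {Quarry} + {Milton, Vale, Knoll, Oak}: 16 + 72 = 88
  {Milton, Quarry} + {Vale, Knoll, Oak}: 44 + 45 = 89
  {Vale} + {Milton, Quarry, Knoll, Oak}: 44 + 70 = 114
  {Milton, Vale} + {Quarry, Knoll, Oak}: 71 + 42 = 113
  {Quarry, Vale} + {Milton, Knoll, Oak}: 47 + 67 = 114
  … (15 splits in total)
Best: vehicle 1 Thorn → Milton → Thorn = 28; vehicle 2 Thorn → Quarry → Vale → Knoll → Oak → Thorn = 48; combined 76.

Minimum combined distance: 76 m.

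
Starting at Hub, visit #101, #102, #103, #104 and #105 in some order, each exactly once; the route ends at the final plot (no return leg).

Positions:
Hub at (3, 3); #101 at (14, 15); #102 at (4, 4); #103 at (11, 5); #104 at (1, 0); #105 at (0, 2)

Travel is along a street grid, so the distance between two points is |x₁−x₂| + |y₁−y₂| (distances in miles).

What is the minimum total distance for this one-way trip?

35 miles — the minimum one-way total.

There are 5! = 120 possible orderings.
Hub → #101 → #102 → #103 → #104 → #105: 23+21+8+15+3 = 70
Hub → #101 → #102 → #103 → #105 → #104: 23+21+8+14+3 = 69
Hub → #101 → #102 → #104 → #103 → #105: 23+21+7+15+14 = 80
Hub → #101 → #102 → #104 → #105 → #103: 23+21+7+3+14 = 68
Hub → #101 → #102 → #105 → #103 → #104: 23+21+6+14+15 = 79
Hub → #101 → #102 → #105 → #104 → #103: 23+21+6+3+15 = 68
Hub → #101 → #103 → #102 → #104 → #105: 23+13+8+7+3 = 54
Hub → #101 → #103 → #102 → #105 → #104: 23+13+8+6+3 = 53
Hub → #101 → #103 → #104 → #102 → #105: 23+13+15+7+6 = 64
Hub → #101 → #103 → #104 → #105 → #102: 23+13+15+3+6 = 60
Hub → #101 → #103 → #105 → #102 → #104: 23+13+14+6+7 = 63
Hub → #101 → #103 → #105 → #104 → #102: 23+13+14+3+7 = 60
Hub → #101 → #104 → #102 → #103 → #105: 23+28+7+8+14 = 80
Hub → #101 → #104 → #102 → #105 → #103: 23+28+7+6+14 = 78
… (106 more)
Hub → #104 → #105 → #102 → #103 → #101: 5+3+6+8+13 = 35  ← best
The minimum is 35.
One shortest path: Hub → #104 → #105 → #102 → #103 → #101.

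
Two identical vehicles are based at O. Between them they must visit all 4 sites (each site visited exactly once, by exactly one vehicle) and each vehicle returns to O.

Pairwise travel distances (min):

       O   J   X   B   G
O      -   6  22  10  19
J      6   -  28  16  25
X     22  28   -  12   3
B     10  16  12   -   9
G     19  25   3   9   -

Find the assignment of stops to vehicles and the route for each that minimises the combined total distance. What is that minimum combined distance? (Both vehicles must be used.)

Try each way of splitting the stops between the two vehicles (each non-empty) and, for each split, find the best tour for each vehicle:
  {J} + {X, B, G}: 12 + 44 = 56
  {X} + {J, B, G}: 44 + 50 = 94
  {J, X} + {B, G}: 56 + 38 = 94
  {B} + {J, X, G}: 20 + 56 = 76
  {J, B} + {X, G}: 32 + 44 = 76
  {X, B} + {J, G}: 44 + 50 = 94
  … (7 splits in total)
Best: vehicle 1 O → J → O = 12; vehicle 2 O → X → G → B → O = 44; combined 56.

56 min — the smallest possible combined total.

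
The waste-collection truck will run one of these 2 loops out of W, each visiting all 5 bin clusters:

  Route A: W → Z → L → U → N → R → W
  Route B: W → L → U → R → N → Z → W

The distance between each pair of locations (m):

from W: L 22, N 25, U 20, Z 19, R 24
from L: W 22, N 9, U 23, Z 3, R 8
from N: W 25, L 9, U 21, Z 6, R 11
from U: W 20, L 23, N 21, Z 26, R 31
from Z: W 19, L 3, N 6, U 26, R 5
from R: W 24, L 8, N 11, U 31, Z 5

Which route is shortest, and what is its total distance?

101 m — Route A is the shortest.

Route A: 19 + 3 + 23 + 21 + 11 + 24 = 101
Route B: 22 + 23 + 31 + 11 + 6 + 19 = 112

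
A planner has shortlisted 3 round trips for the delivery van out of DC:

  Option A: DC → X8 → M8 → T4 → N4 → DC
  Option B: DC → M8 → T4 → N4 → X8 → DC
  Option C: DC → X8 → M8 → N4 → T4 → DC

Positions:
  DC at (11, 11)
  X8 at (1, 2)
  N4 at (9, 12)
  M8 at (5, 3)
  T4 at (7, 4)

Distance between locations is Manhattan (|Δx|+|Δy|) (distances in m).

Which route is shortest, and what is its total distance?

Option A: 19 + 5 + 3 + 10 + 3 = 40
Option B: 14 + 3 + 10 + 18 + 19 = 64
Option C: 19 + 5 + 13 + 10 + 11 = 58

Shortest is Option A, total 40 m.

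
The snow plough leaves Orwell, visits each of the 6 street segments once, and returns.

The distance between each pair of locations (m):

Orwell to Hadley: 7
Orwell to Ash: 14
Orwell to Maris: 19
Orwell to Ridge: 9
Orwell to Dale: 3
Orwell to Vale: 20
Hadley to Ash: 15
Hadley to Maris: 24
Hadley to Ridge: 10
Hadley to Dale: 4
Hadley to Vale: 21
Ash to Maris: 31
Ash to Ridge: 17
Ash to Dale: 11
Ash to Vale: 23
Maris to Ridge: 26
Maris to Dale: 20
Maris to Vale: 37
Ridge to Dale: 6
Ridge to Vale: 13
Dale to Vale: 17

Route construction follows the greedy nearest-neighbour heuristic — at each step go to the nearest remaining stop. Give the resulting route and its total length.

Orwell → [Dale:3 / Hadley:7 / Ridge:9 / Ash:14 / Maris:19 / Vale:20] → Dale (3)
Dale → [Hadley:4 / Ridge:6 / Ash:11 / Vale:17 / Maris:20] → Hadley (4)
Hadley → [Ridge:10 / Ash:15 / Vale:21 / Maris:24] → Ridge (10)
Ridge → [Vale:13 / Ash:17 / Maris:26] → Vale (13)
Vale → [Ash:23 / Maris:37] → Ash (23)
Ash → [Maris:31] → Maris (31)
Return Maris→Orwell: 19.
Total = 3 + 4 + 10 + 13 + 23 + 31 + 19 = 103.

103 m along Orwell → Dale → Hadley → Ridge → Vale → Ash → Maris → Orwell.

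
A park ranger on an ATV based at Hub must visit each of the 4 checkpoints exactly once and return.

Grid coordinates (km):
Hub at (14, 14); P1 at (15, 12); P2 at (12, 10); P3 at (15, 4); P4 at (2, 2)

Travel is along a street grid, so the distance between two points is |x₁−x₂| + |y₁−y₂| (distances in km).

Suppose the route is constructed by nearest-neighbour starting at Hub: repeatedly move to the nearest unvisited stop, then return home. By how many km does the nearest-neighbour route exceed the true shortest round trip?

The nearest-neighbour route is 6 km longer than optimal.

Hub: P1=3, P2=6, P3=11, P4=24 ⇒ P1
P1: P2=5, P3=8, P4=23 ⇒ P2
P2: P3=9, P4=18 ⇒ P3
P3: P4=15 ⇒ P4
NN route Hub → P1 → P2 → P3 → P4 → Hub costs 56.
Optimal: Hub → P1 → P3 → P4 → P2 → Hub costs 50 (by enumerating all 12 distinct tours).
Excess = 56 − 50 = 6.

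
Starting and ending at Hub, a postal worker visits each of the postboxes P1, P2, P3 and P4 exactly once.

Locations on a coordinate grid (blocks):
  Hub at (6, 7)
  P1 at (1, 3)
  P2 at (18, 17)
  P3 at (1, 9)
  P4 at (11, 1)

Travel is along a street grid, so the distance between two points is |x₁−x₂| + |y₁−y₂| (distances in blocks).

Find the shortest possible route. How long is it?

There are 12 distinct closed tours to check (reversals are equivalent).
Hub-P1-P2-P3-P4-Hub: 9+31+25+18+11 = 94
Hub-P1-P2-P4-P3-Hub: 9+31+23+18+7 = 88
Hub-P1-P3-P2-P4-Hub: 9+6+25+23+11 = 74
Hub-P1-P3-P4-P2-Hub: 9+6+18+23+22 = 78
Hub-P1-P4-P2-P3-Hub: 9+12+23+25+7 = 76
Hub-P1-P4-P3-P2-Hub: 9+12+18+25+22 = 86
Hub-P2-P1-P3-P4-Hub: 22+31+6+18+11 = 88
Hub-P2-P1-P4-P3-Hub: 22+31+12+18+7 = 90
Hub-P2-P3-P1-P4-Hub: 22+25+6+12+11 = 76
Hub-P2-P4-P1-P3-Hub: 22+23+12+6+7 = 70
Hub-P3-P1-P2-P4-Hub: 7+6+31+23+11 = 78
Hub-P3-P2-P1-P4-Hub: 7+25+31+12+11 = 86
The minimum is 70.
One optimal route: Hub → P2 → P4 → P1 → P3 → Hub (or its reverse).

Shortest round trip = 70 blocks.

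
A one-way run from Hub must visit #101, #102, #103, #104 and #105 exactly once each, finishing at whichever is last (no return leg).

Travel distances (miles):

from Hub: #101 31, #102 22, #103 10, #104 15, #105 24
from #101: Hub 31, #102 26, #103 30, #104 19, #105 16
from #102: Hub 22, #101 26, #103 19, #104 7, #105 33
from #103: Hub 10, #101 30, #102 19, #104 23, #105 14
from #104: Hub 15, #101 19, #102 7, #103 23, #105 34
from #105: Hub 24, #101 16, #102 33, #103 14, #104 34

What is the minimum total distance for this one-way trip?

Minimum one-way distance = 66 miles.

There are 5! = 120 possible orderings.
Hub → #101 → #102 → #103 → #104 → #105: 31+26+19+23+34 = 133
Hub → #101 → #102 → #103 → #105 → #104: 31+26+19+14+34 = 124
Hub → #101 → #102 → #104 → #103 → #105: 31+26+7+23+14 = 101
Hub → #101 → #102 → #104 → #105 → #103: 31+26+7+34+14 = 112
Hub → #101 → #102 → #105 → #103 → #104: 31+26+33+14+23 = 127
Hub → #101 → #102 → #105 → #104 → #103: 31+26+33+34+23 = 147
Hub → #101 → #103 → #102 → #104 → #105: 31+30+19+7+34 = 121
Hub → #101 → #103 → #102 → #105 → #104: 31+30+19+33+34 = 147
Hub → #101 → #103 → #104 → #102 → #105: 31+30+23+7+33 = 124
Hub → #101 → #103 → #104 → #105 → #102: 31+30+23+34+33 = 151
Hub → #101 → #103 → #105 → #102 → #104: 31+30+14+33+7 = 115
Hub → #101 → #103 → #105 → #104 → #102: 31+30+14+34+7 = 116
Hub → #101 → #104 → #102 → #103 → #105: 31+19+7+19+14 = 90
Hub → #101 → #104 → #102 → #105 → #103: 31+19+7+33+14 = 104
… (106 more)
Hub → #103 → #105 → #101 → #104 → #102: 10+14+16+19+7 = 66  ← best
The minimum is 66.
One shortest path: Hub → #103 → #105 → #101 → #104 → #102.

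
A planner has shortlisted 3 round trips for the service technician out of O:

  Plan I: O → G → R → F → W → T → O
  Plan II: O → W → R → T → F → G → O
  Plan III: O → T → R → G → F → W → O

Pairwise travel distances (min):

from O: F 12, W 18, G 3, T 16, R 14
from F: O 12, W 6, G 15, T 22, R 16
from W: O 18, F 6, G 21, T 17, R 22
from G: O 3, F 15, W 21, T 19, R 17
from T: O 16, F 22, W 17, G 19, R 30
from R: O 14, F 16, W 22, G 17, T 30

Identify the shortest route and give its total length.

Plan I: 3 + 17 + 16 + 6 + 17 + 16 = 75
Plan II: 18 + 22 + 30 + 22 + 15 + 3 = 110
Plan III: 16 + 30 + 17 + 15 + 6 + 18 = 102

75 min — Plan I is the shortest.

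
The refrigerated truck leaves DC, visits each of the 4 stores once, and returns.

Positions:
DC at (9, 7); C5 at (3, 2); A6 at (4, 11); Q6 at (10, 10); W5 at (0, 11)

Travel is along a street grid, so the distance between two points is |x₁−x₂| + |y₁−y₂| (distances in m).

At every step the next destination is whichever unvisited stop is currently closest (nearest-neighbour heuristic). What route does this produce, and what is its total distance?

At DC the remaining stops are Q6 4, A6 9, C5 11, W5 13; go to Q6.
At Q6 the remaining stops are A6 7, W5 11, C5 15; go to A6.
At A6 the remaining stops are W5 4, C5 10; go to W5.
At W5 the remaining stops are C5 12; go to C5.
Return C5→DC: 11.
Total = 4 + 7 + 4 + 12 + 11 = 38.

Nearest-neighbour total = 38 m; route DC → Q6 → A6 → W5 → C5 → DC.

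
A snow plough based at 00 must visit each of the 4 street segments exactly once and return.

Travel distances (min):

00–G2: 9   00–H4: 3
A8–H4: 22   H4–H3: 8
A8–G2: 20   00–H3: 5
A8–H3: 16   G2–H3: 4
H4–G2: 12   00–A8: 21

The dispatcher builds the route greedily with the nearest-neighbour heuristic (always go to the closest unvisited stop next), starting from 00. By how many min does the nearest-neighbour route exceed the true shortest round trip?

The nearest-neighbour route is 2 min longer than optimal.

00: H4=3, H3=5, G2=9, A8=21 ⇒ H4
H4: H3=8, G2=12, A8=22 ⇒ H3
H3: G2=4, A8=16 ⇒ G2
G2: A8=20 ⇒ A8
NN route 00 → H4 → H3 → G2 → A8 → 00 costs 56.
Optimal: 00 → H4 → A8 → G2 → H3 → 00 costs 54 (by enumerating all 12 distinct tours).
Excess = 56 − 54 = 2.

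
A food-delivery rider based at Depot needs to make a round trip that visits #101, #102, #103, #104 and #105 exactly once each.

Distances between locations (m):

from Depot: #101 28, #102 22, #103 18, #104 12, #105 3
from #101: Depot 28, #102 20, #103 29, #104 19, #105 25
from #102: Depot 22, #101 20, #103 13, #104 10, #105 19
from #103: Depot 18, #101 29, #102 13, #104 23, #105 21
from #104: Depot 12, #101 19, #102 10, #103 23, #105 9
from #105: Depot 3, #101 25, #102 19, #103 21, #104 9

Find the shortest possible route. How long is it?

There are 60 distinct closed tours to check (reversals are equivalent).
Depot→#101→#102→#103→#104→#105→Depot: 28+20+13+23+9+3 = 96
Depot→#101→#102→#103→#105→#104→Depot: 28+20+13+21+9+12 = 103
Depot→#101→#102→#104→#103→#105→Depot: 28+20+10+23+21+3 = 105
Depot→#101→#102→#104→#105→#103→Depot: 28+20+10+9+21+18 = 106
Depot→#101→#102→#105→#103→#104→Depot: 28+20+19+21+23+12 = 123
Depot→#101→#102→#105→#104→#103→Depot: 28+20+19+9+23+18 = 117
Depot→#101→#103→#102→#104→#105→Depot: 28+29+13+10+9+3 = 92
Depot→#101→#103→#102→#105→#104→Depot: 28+29+13+19+9+12 = 110
Depot→#101→#103→#104→#102→#105→Depot: 28+29+23+10+19+3 = 112
Depot→#101→#103→#104→#105→#102→Depot: 28+29+23+9+19+22 = 130
Depot→#101→#103→#105→#102→#104→Depot: 28+29+21+19+10+12 = 119
Depot→#101→#103→#105→#104→#102→Depot: 28+29+21+9+10+22 = 119
Depot→#101→#104→#102→#103→#105→Depot: 28+19+10+13+21+3 = 94
Depot→#101→#104→#102→#105→#103→Depot: 28+19+10+19+21+18 = 115
… (46 more)
Depot→#103→#102→#101→#104→#105→Depot: 18+13+20+19+9+3 = 82  ← best
The minimum is 82.
One optimal route: Depot → #103 → #102 → #101 → #104 → #105 → Depot (or its reverse).

82 m — the shortest possible round trip.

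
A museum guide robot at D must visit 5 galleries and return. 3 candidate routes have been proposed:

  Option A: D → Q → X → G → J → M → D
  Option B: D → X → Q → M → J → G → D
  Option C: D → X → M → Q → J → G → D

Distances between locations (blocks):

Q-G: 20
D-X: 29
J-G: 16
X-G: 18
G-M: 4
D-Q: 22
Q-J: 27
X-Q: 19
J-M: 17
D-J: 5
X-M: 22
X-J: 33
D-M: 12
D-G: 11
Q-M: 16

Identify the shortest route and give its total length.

Option A: 22 + 19 + 18 + 16 + 17 + 12 = 104
Option B: 29 + 19 + 16 + 17 + 16 + 11 = 108
Option C: 29 + 22 + 16 + 27 + 16 + 11 = 121

104 blocks — Option A is the shortest.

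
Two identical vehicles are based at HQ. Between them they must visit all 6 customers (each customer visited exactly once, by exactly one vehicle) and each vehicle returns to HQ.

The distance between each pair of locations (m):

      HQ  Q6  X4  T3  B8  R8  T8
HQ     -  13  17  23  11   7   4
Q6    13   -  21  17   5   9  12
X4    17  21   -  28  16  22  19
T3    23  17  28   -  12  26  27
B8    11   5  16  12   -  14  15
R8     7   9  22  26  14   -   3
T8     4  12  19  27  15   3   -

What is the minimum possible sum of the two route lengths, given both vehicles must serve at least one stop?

Try each way of splitting the stops between the two vehicles (each non-empty) and, for each split, find the best tour for each vehicle:
  {Q6} + {X4, T3, B8, R8, T8}: 26 + 78 = 104
  {X4} + {Q6, T3, B8, R8, T8}: 34 + 56 = 90
  {Q6, X4} + {T3, B8, R8, T8}: 51 + 56 = 107
  {T3} + {Q6, X4, B8, R8, T8}: 46 + 54 = 100
  {Q6, T3} + {X4, B8, R8, T8}: 53 + 54 = 107
  {X4, T3} + {Q6, B8, R8, T8}: 68 + 32 = 100
  … (31 splits in total)
  {Q6, X4, T3, B8, R8} + {T8}: 78 + 8 = 86  ← best
Best: vehicle 1 HQ → X4 → T3 → B8 → Q6 → R8 → HQ = 78; vehicle 2 HQ → T8 → HQ = 8; combined 86.

Minimum combined distance: 86 m.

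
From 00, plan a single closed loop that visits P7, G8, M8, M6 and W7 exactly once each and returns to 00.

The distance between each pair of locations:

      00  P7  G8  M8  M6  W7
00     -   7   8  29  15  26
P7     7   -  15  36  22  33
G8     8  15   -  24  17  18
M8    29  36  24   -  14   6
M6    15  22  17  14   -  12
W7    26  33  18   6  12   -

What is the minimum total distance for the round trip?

00→P7→G8→M8→M6→W7→00: 7+15+24+14+12+26 = 98
00→P7→G8→M8→W7→M6→00: 7+15+24+6+12+15 = 79
00→P7→G8→M6→M8→W7→00: 7+15+17+14+6+26 = 85
00→P7→G8→M6→W7→M8→00: 7+15+17+12+6+29 = 86
00→P7→G8→W7→M8→M6→00: 7+15+18+6+14+15 = 75
00→P7→G8→W7→M6→M8→00: 7+15+18+12+14+29 = 95
00→P7→M8→G8→M6→W7→00: 7+36+24+17+12+26 = 122
00→P7→M8→G8→W7→M6→00: 7+36+24+18+12+15 = 112
00→P7→M8→M6→G8→W7→00: 7+36+14+17+18+26 = 118
00→P7→M8→M6→W7→G8→00: 7+36+14+12+18+8 = 95
00→P7→M8→W7→G8→M6→00: 7+36+6+18+17+15 = 99
00→P7→M8→W7→M6→G8→00: 7+36+6+12+17+8 = 86
00→P7→M6→G8→M8→W7→00: 7+22+17+24+6+26 = 102
00→P7→M6→G8→W7→M8→00: 7+22+17+18+6+29 = 99
… (46 more)
The minimum is 75.
One optimal route: 00 → P7 → G8 → W7 → M8 → M6 → 00 (or its reverse).

75 — the shortest possible round trip.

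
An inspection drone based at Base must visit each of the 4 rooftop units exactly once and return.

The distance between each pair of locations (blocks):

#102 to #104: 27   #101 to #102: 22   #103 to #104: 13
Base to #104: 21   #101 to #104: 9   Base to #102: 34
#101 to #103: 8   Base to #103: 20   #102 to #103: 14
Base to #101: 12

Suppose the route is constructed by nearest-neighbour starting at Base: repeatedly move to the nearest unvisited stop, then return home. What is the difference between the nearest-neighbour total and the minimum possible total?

The nearest-neighbour route is 12 blocks longer than optimal.

From Base: #101=12, #103=20, #104=21, #102=34 → choose #101 (12).
From #101: #103=8, #104=9, #102=22 → choose #103 (8).
From #103: #104=13, #102=14 → choose #104 (13).
From #104: #102=27 → choose #102 (27).
NN route Base → #101 → #103 → #104 → #102 → Base costs 94.
Optimal: Base → #101 → #102 → #103 → #104 → Base costs 82 (by enumerating all 12 distinct tours).
Excess = 94 − 82 = 12.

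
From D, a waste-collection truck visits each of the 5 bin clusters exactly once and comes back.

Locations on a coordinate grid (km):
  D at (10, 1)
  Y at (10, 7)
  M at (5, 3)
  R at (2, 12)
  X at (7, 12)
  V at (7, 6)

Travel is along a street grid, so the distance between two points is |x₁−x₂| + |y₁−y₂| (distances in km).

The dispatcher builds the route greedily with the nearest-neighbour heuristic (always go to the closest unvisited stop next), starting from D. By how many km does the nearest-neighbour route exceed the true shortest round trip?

Excess over optimum: 10 km.

D: Y=6, M=7, V=8, X=14, R=19 ⇒ Y
Y: V=4, X=8, M=9, R=13 ⇒ V
V: M=5, X=6, R=11 ⇒ M
M: X=11, R=12 ⇒ X
X: R=5 ⇒ R
NN route D → Y → V → M → X → R → D costs 50.
Optimal: D → Y → V → X → R → M → D costs 40 (by enumerating all 60 distinct tours).
Excess = 50 − 40 = 10.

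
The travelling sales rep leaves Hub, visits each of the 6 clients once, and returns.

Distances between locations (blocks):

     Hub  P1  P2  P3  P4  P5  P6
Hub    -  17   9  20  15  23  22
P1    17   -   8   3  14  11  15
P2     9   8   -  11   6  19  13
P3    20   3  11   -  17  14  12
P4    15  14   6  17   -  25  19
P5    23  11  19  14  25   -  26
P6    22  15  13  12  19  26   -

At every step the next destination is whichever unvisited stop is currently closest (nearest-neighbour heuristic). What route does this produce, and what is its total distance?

At Hub the remaining stops are P2 9, P4 15, P1 17, P3 20, P6 22, P5 23; go to P2.
At P2 the remaining stops are P4 6, P1 8, P3 11, P6 13, P5 19; go to P4.
At P4 the remaining stops are P1 14, P3 17, P6 19, P5 25; go to P1.
At P1 the remaining stops are P3 3, P5 11, P6 15; go to P3.
At P3 the remaining stops are P6 12, P5 14; go to P6.
At P6 the remaining stops are P5 26; go to P5.
Return P5→Hub: 23.
Total = 9 + 6 + 14 + 3 + 12 + 26 + 23 = 93.

Total distance 93 blocks via the nearest-neighbour route Hub → P2 → P4 → P1 → P3 → P6 → P5 → Hub.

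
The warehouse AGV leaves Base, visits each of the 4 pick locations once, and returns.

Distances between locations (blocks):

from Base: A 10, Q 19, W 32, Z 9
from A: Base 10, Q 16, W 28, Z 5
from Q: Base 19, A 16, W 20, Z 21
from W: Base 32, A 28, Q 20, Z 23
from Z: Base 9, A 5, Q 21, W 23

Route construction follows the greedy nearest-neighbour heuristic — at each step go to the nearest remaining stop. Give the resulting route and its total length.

Nearest-neighbour total = 82 blocks; route Base → Z → A → Q → W → Base.

From Base: distances to unvisited — Z=9, A=10, Q=19, W=32. Nearest is Z (9).
From Z: distances to unvisited — A=5, Q=21, W=23. Nearest is A (5).
From A: distances to unvisited — Q=16, W=28. Nearest is Q (16).
From Q: distances to unvisited — W=20. Nearest is W (20).
Return W→Base: 32.
Total = 9 + 5 + 16 + 20 + 32 = 82.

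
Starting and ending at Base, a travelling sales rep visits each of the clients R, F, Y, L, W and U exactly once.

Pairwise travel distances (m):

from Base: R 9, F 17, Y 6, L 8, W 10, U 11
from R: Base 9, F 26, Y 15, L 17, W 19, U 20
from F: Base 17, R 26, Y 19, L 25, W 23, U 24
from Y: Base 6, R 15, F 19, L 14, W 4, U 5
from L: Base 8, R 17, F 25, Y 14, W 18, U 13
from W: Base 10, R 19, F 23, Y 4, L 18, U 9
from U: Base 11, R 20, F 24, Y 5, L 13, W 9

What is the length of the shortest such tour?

Shortest round trip = 88 m.

With 6 stops there are 6!/2 = 360 distinct round trips (a route and its reverse cost the same).
Base-R-F-Y-L-W-U-Base: 9+26+19+14+18+9+11 = 106
Base-R-F-Y-L-U-W-Base: 9+26+19+14+13+9+10 = 100
Base-R-F-Y-W-L-U-Base: 9+26+19+4+18+13+11 = 100
Base-R-F-Y-W-U-L-Base: 9+26+19+4+9+13+8 = 88
Base-R-F-Y-U-L-W-Base: 9+26+19+5+13+18+10 = 100
Base-R-F-Y-U-W-L-Base: 9+26+19+5+9+18+8 = 94
Base-R-F-L-Y-W-U-Base: 9+26+25+14+4+9+11 = 98
Base-R-F-L-Y-U-W-Base: 9+26+25+14+5+9+10 = 98
… (352 more)
The minimum is 88.
One optimal route: Base → R → F → Y → W → U → L → Base (or its reverse).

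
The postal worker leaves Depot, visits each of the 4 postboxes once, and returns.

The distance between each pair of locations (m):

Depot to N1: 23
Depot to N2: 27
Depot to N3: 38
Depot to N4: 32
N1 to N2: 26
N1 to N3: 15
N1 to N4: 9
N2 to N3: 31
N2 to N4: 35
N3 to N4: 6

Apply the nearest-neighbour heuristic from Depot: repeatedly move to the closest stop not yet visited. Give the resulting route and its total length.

From Depot: distances to unvisited — N1=23, N2=27, N4=32, N3=38. Nearest is N1 (23).
From N1: distances to unvisited — N4=9, N3=15, N2=26. Nearest is N4 (9).
From N4: distances to unvisited — N3=6, N2=35. Nearest is N3 (6).
From N3: distances to unvisited — N2=31. Nearest is N2 (31).
Return N2→Depot: 27.
Total = 23 + 9 + 6 + 31 + 27 = 96.

Nearest-neighbour total = 96 m; route Depot → N1 → N4 → N3 → N2 → Depot.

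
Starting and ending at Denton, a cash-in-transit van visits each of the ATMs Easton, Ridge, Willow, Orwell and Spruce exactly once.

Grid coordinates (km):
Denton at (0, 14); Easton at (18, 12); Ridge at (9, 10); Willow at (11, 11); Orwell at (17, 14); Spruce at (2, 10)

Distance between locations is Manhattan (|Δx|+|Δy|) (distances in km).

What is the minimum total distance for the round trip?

Shortest round trip = 44 km.

With 5 stops there are 5!/2 = 60 distinct round trips (a route and its reverse cost the same).
Denton→Easton→Ridge→Willow→Orwell→Spruce→Denton: 20+11+3+9+19+6 = 68
Denton→Easton→Ridge→Willow→Spruce→Orwell→Denton: 20+11+3+10+19+17 = 80
Denton→Easton→Ridge→Orwell→Willow→Spruce→Denton: 20+11+12+9+10+6 = 68
Denton→Easton→Ridge→Orwell→Spruce→Willow→Denton: 20+11+12+19+10+14 = 86
Denton→Easton→Ridge→Spruce→Willow→Orwell→Denton: 20+11+7+10+9+17 = 74
Denton→Easton→Ridge→Spruce→Orwell→Willow→Denton: 20+11+7+19+9+14 = 80
Denton→Easton→Willow→Ridge→Orwell→Spruce→Denton: 20+8+3+12+19+6 = 68
Denton→Easton→Willow→Ridge→Spruce→Orwell→Denton: 20+8+3+7+19+17 = 74
Denton→Easton→Willow→Orwell→Ridge→Spruce→Denton: 20+8+9+12+7+6 = 62
Denton→Easton→Willow→Orwell→Spruce→Ridge→Denton: 20+8+9+19+7+13 = 76
Denton→Easton→Willow→Spruce→Ridge→Orwell→Denton: 20+8+10+7+12+17 = 74
Denton→Easton→Willow→Spruce→Orwell→Ridge→Denton: 20+8+10+19+12+13 = 82
Denton→Easton→Orwell→Ridge→Willow→Spruce→Denton: 20+3+12+3+10+6 = 54
Denton→Easton→Orwell→Ridge→Spruce→Willow→Denton: 20+3+12+7+10+14 = 66
… (46 more)
Denton→Orwell→Easton→Willow→Ridge→Spruce→Denton: 17+3+8+3+7+6 = 44  ← best
The minimum is 44.
One optimal route: Denton → Orwell → Easton → Willow → Ridge → Spruce → Denton (or its reverse).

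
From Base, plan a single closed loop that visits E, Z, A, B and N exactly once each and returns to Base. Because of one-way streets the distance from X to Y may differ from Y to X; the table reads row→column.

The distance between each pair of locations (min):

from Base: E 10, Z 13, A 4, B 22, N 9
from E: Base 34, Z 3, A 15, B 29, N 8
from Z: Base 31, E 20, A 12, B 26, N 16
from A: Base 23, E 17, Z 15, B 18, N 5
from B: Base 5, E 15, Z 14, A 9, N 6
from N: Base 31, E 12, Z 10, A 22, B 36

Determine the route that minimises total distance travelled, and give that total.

Shortest round trip = 55 min.

Base → E → Z → A → B → N → Base: 10+3+12+18+6+31 = 80
Base → E → Z → A → N → B → Base: 10+3+12+5+36+5 = 71
Base → E → Z → B → A → N → Base: 10+3+26+9+5+31 = 84
Base → E → Z → B → N → A → Base: 10+3+26+6+22+23 = 90
Base → E → Z → N → A → B → Base: 10+3+16+22+18+5 = 74
Base → E → Z → N → B → A → Base: 10+3+16+36+9+23 = 97
Base → E → A → Z → B → N → Base: 10+15+15+26+6+31 = 103
Base → E → A → Z → N → B → Base: 10+15+15+16+36+5 = 97
Base → E → A → B → Z → N → Base: 10+15+18+14+16+31 = 104
Base → E → A → B → N → Z → Base: 10+15+18+6+10+31 = 90
Base → E → A → N → Z → B → Base: 10+15+5+10+26+5 = 71
Base → E → A → N → B → Z → Base: 10+15+5+36+14+31 = 111
Base → E → B → Z → A → N → Base: 10+29+14+12+5+31 = 101
Base → E → B → Z → N → A → Base: 10+29+14+16+22+23 = 114
… (106 more)
Base → A → N → E → Z → B → Base: 4+5+12+3+26+5 = 55  ← best
The minimum is 55.
One optimal route: Base → A → N → E → Z → B → Base.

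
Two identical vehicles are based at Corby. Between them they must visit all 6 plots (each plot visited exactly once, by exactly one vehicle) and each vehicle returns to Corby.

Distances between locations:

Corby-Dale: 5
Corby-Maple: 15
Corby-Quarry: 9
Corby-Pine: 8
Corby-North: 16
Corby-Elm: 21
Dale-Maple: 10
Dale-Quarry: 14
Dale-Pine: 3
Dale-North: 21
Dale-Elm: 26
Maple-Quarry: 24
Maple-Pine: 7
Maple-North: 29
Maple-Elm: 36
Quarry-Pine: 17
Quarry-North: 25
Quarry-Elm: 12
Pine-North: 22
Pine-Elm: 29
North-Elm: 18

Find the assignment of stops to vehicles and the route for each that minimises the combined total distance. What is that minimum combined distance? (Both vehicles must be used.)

Minimum combined distance: 85.

Check every non-empty split of the stops between the two vehicles; for each half take its own optimal tour:
  {Dale} + {Maple, Quarry, Pine, North, Elm}: 10 + 83 = 93
  {Maple} + {Dale, Quarry, Pine, North, Elm}: 30 + 69 = 99
  {Dale, Maple} + {Quarry, Pine, North, Elm}: 30 + 69 = 99
  {Quarry} + {Dale, Maple, Pine, North, Elm}: 18 + 83 = 101
  {Dale, Quarry} + {Maple, Pine, North, Elm}: 28 + 83 = 111
  {Maple, Quarry} + {Dale, Pine, North, Elm}: 48 + 69 = 117
  … (31 splits in total)
  {Dale, Maple, Pine} + {Quarry, North, Elm}: 30 + 55 = 85  ← best
Best: vehicle 1 Corby → Dale → Maple → Pine → Corby = 30; vehicle 2 Corby → Quarry → Elm → North → Corby = 55; combined 85.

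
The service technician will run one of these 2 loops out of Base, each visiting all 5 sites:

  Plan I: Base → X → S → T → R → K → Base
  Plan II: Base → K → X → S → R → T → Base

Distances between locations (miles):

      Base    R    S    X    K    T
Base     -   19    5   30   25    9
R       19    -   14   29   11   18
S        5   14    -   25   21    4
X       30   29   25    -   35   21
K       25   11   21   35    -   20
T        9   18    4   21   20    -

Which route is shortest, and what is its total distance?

Plan I: 30 + 25 + 4 + 18 + 11 + 25 = 113
Plan II: 25 + 35 + 25 + 14 + 18 + 9 = 126

113 miles — Plan I is the shortest.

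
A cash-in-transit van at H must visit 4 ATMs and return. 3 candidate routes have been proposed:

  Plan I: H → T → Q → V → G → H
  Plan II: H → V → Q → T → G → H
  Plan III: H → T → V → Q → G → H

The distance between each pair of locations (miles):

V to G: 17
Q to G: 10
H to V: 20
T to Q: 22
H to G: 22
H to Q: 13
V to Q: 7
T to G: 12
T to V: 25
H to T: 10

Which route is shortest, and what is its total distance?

74 miles — Plan III is the shortest.

Plan I: 10 + 22 + 7 + 17 + 22 = 78
Plan II: 20 + 7 + 22 + 12 + 22 = 83
Plan III: 10 + 25 + 7 + 10 + 22 = 74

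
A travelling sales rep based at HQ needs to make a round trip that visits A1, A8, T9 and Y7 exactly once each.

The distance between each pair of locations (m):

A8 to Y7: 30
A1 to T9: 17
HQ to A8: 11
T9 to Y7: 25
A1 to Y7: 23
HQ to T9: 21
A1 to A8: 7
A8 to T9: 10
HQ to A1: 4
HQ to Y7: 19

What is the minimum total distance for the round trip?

Shortest round trip = 65 m.

HQ - A1 - A8 - T9 - Y7 - HQ: 4+7+10+25+19 = 65
HQ - A1 - A8 - Y7 - T9 - HQ: 4+7+30+25+21 = 87
HQ - A1 - T9 - A8 - Y7 - HQ: 4+17+10+30+19 = 80
HQ - A1 - T9 - Y7 - A8 - HQ: 4+17+25+30+11 = 87
HQ - A1 - Y7 - A8 - T9 - HQ: 4+23+30+10+21 = 88
HQ - A1 - Y7 - T9 - A8 - HQ: 4+23+25+10+11 = 73
HQ - A8 - A1 - T9 - Y7 - HQ: 11+7+17+25+19 = 79
HQ - A8 - A1 - Y7 - T9 - HQ: 11+7+23+25+21 = 87
HQ - A8 - T9 - A1 - Y7 - HQ: 11+10+17+23+19 = 80
HQ - A8 - Y7 - A1 - T9 - HQ: 11+30+23+17+21 = 102
HQ - T9 - A1 - A8 - Y7 - HQ: 21+17+7+30+19 = 94
HQ - T9 - A8 - A1 - Y7 - HQ: 21+10+7+23+19 = 80
The minimum is 65.
One optimal route: HQ → A1 → A8 → T9 → Y7 → HQ (or its reverse).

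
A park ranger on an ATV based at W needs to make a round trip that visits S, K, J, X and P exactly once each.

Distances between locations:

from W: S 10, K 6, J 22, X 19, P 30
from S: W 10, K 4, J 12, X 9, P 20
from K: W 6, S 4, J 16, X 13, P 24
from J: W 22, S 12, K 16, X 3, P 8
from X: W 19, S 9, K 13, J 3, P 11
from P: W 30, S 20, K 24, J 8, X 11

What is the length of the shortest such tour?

There are 60 distinct closed tours to check (reversals are equivalent).
W→S→K→J→X→P→W: 10+4+16+3+11+30 = 74
W→S→K→J→P→X→W: 10+4+16+8+11+19 = 68
W→S→K→X→J→P→W: 10+4+13+3+8+30 = 68
W→S→K→X→P→J→W: 10+4+13+11+8+22 = 68
W→S→K→P→J→X→W: 10+4+24+8+3+19 = 68
W→S→K→P→X→J→W: 10+4+24+11+3+22 = 74
W→S→J→K→X→P→W: 10+12+16+13+11+30 = 92
W→S→J→K→P→X→W: 10+12+16+24+11+19 = 92
W→S→J→X→K→P→W: 10+12+3+13+24+30 = 92
W→S→J→X→P→K→W: 10+12+3+11+24+6 = 66
W→S→J→P→K→X→W: 10+12+8+24+13+19 = 86
W→S→J→P→X→K→W: 10+12+8+11+13+6 = 60
W→S→X→K→J→P→W: 10+9+13+16+8+30 = 86
W→S→X→K→P→J→W: 10+9+13+24+8+22 = 86
… (46 more)
The minimum is 60.
One optimal route: W → S → J → P → X → K → W (or its reverse).

Minimum total distance: 60.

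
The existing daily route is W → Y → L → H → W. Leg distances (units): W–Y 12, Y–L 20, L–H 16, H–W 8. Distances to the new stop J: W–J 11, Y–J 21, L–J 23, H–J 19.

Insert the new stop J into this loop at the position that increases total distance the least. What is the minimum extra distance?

Insertion cost between consecutive stops i–j is d(i,J) + d(J,j) − d(i,j):
  between W and Y: 11 + 21 − 12 = 20
  between Y and L: 21 + 23 − 20 = 24
  between L and H: 23 + 19 − 16 = 26
  between H and W: 19 + 11 − 8 = 22
Cheapest insertion is between W and Y, adding 20.
New total = 56 + 20 = 76.

Minimum extra distance: 20, inserting J between W and Y.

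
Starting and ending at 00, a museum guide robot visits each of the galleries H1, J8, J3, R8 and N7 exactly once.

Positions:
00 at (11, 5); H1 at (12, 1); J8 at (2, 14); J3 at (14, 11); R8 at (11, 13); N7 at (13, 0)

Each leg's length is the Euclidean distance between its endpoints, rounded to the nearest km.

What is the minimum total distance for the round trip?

Minimum total distance: 42 km.

There are 60 distinct closed tours to check (reversals are equivalent).
00→H1→J8→J3→R8→N7→00: 4+16+12+4+13+5 = 54
00→H1→J8→J3→N7→R8→00: 4+16+12+11+13+8 = 64
00→H1→J8→R8→J3→N7→00: 4+16+9+4+11+5 = 49
00→H1→J8→R8→N7→J3→00: 4+16+9+13+11+7 = 60
00→H1→J8→N7→J3→R8→00: 4+16+18+11+4+8 = 61
00→H1→J8→N7→R8→J3→00: 4+16+18+13+4+7 = 62
00→H1→J3→J8→R8→N7→00: 4+10+12+9+13+5 = 53
00→H1→J3→J8→N7→R8→00: 4+10+12+18+13+8 = 65
00→H1→J3→R8→J8→N7→00: 4+10+4+9+18+5 = 50
00→H1→J3→R8→N7→J8→00: 4+10+4+13+18+13 = 62
00→H1→J3→N7→J8→R8→00: 4+10+11+18+9+8 = 60
00→H1→J3→N7→R8→J8→00: 4+10+11+13+9+13 = 60
00→H1→R8→J8→J3→N7→00: 4+12+9+12+11+5 = 53
00→H1→R8→J8→N7→J3→00: 4+12+9+18+11+7 = 61
… (46 more)
00→H1→N7→J3→R8→J8→00: 4+1+11+4+9+13 = 42  ← best
The minimum is 42.
One optimal route: 00 → H1 → N7 → J3 → R8 → J8 → 00 (or its reverse).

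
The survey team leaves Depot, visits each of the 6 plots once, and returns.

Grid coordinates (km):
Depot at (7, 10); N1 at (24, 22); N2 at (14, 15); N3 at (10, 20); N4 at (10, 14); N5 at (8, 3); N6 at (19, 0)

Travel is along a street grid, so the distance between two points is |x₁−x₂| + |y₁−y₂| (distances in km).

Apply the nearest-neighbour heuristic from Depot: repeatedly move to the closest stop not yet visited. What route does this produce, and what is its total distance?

From Depot: distances to unvisited — N4=7, N5=8, N2=12, N3=13, N6=22, N1=29. Nearest is N4 (7).
From N4: distances to unvisited — N2=5, N3=6, N5=13, N1=22, N6=23. Nearest is N2 (5).
From N2: distances to unvisited — N3=9, N1=17, N5=18, N6=20. Nearest is N3 (9).
From N3: distances to unvisited — N1=16, N5=19, N6=29. Nearest is N1 (16).
From N1: distances to unvisited — N6=27, N5=35. Nearest is N6 (27).
From N6: distances to unvisited — N5=14. Nearest is N5 (14).
Return N5→Depot: 8.
Total = 7 + 5 + 9 + 16 + 27 + 14 + 8 = 86.

86 km along Depot → N4 → N2 → N3 → N1 → N6 → N5 → Depot.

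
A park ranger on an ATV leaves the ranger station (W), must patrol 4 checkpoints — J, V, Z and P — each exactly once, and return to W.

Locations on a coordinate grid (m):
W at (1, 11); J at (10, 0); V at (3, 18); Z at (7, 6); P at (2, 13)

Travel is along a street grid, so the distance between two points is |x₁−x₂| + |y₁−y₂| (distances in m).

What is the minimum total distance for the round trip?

With 4 stops there are 4!/2 = 12 distinct round trips (a route and its reverse cost the same).
W→J→V→Z→P→W: 20+25+16+12+3 = 76
W→J→V→P→Z→W: 20+25+6+12+11 = 74
W→J→Z→V→P→W: 20+9+16+6+3 = 54
W→J→Z→P→V→W: 20+9+12+6+9 = 56
W→J→P→V→Z→W: 20+21+6+16+11 = 74
W→J→P→Z→V→W: 20+21+12+16+9 = 78
W→V→J→Z→P→W: 9+25+9+12+3 = 58
W→V→J→P→Z→W: 9+25+21+12+11 = 78
W→V→Z→J→P→W: 9+16+9+21+3 = 58
W→V→P→J→Z→W: 9+6+21+9+11 = 56
W→Z→J→V→P→W: 11+9+25+6+3 = 54
W→Z→V→J→P→W: 11+16+25+21+3 = 76
The minimum is 54.
One optimal route: W → J → Z → V → P → W (or its reverse).

Minimum total distance: 54 m.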